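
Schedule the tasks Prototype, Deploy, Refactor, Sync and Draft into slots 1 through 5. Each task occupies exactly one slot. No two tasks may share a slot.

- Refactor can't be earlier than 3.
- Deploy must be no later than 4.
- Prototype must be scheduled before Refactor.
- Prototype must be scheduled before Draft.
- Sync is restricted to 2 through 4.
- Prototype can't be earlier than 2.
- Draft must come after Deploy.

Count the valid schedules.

6

Splitting on Prototype: it can be 2 (4), 3 (2). Listing each branch's schedules as (Deploy, Refactor, Sync, Draft):
Prototype=2: (1,3,4,5) (1,4,3,5) (1,5,3,4) (1,5,4,3) — 4.
Prototype=3: (1,4,2,5) (1,5,2,4) — 2.
Summing: 4 + 2 = 6.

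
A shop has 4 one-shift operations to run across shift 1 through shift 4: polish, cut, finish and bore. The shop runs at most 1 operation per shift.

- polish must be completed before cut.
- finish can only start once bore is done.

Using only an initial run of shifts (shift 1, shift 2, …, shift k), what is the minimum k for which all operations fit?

4 shifts

The precedence chain requires at least 2 distinct shifts.
With at most 1 per shift and 4 operations, at least 4 shifts are needed.
4 works (last occupied shift: shift 4): for example cut -> shift 2; finish -> shift 4; polish -> shift 1; bore -> shift 3.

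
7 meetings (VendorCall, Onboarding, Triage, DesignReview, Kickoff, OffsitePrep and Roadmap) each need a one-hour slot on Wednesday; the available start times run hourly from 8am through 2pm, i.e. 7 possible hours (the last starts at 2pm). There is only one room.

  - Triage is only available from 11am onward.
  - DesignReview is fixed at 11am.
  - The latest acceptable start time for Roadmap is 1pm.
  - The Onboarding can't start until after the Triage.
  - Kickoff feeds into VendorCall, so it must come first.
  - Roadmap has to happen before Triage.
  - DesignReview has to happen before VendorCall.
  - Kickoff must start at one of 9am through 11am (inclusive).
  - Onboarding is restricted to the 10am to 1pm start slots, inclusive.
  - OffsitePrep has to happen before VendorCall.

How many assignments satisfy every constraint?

Enumerating: VendorCall -> 2pm; OffsitePrep -> 10am; Triage -> 12pm; Kickoff -> 9am; Onboarding -> 1pm; Roadmap -> 8am; DesignReview -> 11am | Onboarding -> 1pm; Roadmap -> 10am; Kickoff -> 9am; DesignReview -> 11am; VendorCall -> 2pm; Triage -> 12pm; OffsitePrep -> 8am | VendorCall=2pm, OffsitePrep=9am, DesignReview=11am, Roadmap=8am, Triage=12pm, Kickoff=10am, Onboarding=1pm | OffsitePrep in 8am; Kickoff in 10am; VendorCall in 2pm; DesignReview in 11am; Triage in 12pm; Onboarding in 1pm; Roadmap in 9am.

4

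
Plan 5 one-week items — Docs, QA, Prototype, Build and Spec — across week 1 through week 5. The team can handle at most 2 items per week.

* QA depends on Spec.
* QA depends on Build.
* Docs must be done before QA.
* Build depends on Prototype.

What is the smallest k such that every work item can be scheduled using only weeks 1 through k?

The precedence chain requires at least 3 distinct weeks.
With at most 2 per week and 5 work items, at least 3 weeks are needed.
3 works (last occupied week: week 3): for example Docs in week 1; Prototype in week 1; Spec in week 2; Build in week 2; QA in week 3.

3 weeks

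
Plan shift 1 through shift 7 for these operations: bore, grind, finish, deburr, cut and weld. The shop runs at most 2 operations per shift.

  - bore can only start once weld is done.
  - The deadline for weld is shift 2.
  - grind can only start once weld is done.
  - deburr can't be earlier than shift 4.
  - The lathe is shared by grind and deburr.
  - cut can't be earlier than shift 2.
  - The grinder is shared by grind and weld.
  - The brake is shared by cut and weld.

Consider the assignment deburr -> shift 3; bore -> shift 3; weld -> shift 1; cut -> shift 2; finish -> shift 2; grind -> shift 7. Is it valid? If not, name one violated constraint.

deburr can't be earlier than shift 4 — violated.
The deadline for weld is shift 2 — holds.
grind can only start once weld is done — holds.
The grinder is shared by grind and weld — holds.
The lathe is shared by grind and deburr — holds.
The brake is shared by cut and weld — holds.
The shop runs at most 2 operations per shift — holds.
bore can only start once weld is done — holds.
cut can't be earlier than shift 2 — holds.

No. deburr can't be earlier than shift 4 is not satisfied.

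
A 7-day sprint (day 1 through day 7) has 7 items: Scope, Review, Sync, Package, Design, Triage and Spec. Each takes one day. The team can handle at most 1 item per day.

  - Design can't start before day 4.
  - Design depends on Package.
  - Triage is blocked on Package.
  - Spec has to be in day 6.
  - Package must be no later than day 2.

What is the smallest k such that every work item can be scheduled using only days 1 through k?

The precedence chain requires at least 2 distinct days.
With at most 1 per day and 7 work items, at least 7 days are needed.
Spec can't be placed before day 6, so the schedule must run through at least day 6.
7 works (last occupied day: day 7): for example Package -> day 1; Triage -> day 2; Spec -> day 6; Review -> day 5; Design -> day 4; Scope -> day 3; Sync -> day 7.

7 days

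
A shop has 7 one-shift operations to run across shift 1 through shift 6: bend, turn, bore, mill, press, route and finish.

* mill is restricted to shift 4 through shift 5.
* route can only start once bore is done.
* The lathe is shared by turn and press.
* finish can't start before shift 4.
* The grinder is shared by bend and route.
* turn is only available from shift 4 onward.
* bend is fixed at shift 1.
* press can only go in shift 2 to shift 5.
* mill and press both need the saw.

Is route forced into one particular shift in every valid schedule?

route can be shift 2 (e.g. turn in shift 4, bore in shift 1, finish in shift 4, mill in shift 4, bend in shift 1, route in shift 2, press in shift 2) or shift 3 (e.g. turn=shift 4; press=shift 2; finish=shift 4; route=shift 3; mill=shift 4; bend=shift 1; bore=shift 1).

No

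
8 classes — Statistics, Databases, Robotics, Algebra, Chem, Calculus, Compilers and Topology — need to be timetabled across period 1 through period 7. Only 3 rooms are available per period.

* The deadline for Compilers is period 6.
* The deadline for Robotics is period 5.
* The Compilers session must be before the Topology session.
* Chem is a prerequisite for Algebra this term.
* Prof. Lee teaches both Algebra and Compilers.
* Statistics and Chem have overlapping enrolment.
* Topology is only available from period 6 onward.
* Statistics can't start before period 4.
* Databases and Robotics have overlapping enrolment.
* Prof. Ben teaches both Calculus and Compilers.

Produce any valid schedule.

Databases -> period 2; Algebra -> period 2; Statistics -> period 4; Compilers -> period 1; Chem -> period 1; Robotics -> period 1; Topology -> period 6; Calculus -> period 2

Checking: Compilers(period 1) before Topology(period 6); Chem(period 1) before Algebra(period 2); Calculus(period 2) != Compilers(period 1); Databases(period 2) != Robotics(period 1); Statistics(period 4) != Chem(period 1); Algebra(period 2) != Compilers(period 1); Robotics=period 1 in [period 1,period 5]; Statistics=period 4 in [period 4,period 7]; Compilers=period 1 in [period 1,period 6]; Topology=period 6 in [period 6,period 7]; max 3 per period (cap 3).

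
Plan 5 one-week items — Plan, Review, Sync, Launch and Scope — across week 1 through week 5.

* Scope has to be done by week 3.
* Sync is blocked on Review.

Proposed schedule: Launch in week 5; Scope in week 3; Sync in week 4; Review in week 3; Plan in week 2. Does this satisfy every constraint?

Sync is blocked on Review — holds.
Scope has to be done by week 3 — holds.

Yes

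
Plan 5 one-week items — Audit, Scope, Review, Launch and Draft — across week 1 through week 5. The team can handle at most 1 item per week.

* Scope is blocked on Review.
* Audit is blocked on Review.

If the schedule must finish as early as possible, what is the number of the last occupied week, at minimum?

The precedence chain requires at least 2 distinct weeks.
With at most 1 per week and 5 work items, at least 5 weeks are needed.
5 works (last occupied week: week 5): for example Launch -> week 4; Scope -> week 3; Audit -> week 2; Review -> week 1; Draft -> week 5.

week 5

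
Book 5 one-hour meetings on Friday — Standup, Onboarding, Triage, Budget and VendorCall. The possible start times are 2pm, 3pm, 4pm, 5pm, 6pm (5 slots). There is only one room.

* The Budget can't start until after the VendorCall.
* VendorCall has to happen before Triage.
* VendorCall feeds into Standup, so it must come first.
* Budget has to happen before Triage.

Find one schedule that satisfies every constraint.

Budget -> 3pm; Triage -> 4pm; Onboarding -> 6pm; Standup -> 5pm; VendorCall -> 2pm

Checking: VendorCall(2pm) before Standup(5pm); Budget(3pm) before Triage(4pm); VendorCall(2pm) before Budget(3pm); VendorCall(2pm) before Triage(4pm); max 1 per slot (cap 1).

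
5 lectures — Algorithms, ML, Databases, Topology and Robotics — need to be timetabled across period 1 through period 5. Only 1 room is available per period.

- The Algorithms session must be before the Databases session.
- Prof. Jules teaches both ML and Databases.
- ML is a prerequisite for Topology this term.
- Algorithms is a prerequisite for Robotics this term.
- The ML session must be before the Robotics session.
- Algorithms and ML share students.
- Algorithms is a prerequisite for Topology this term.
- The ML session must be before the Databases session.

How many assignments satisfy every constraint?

12

Splitting on Algorithms: it can be period 1 (6), period 2 (6). Listing each branch's schedules as (ML, Databases, Topology, Robotics) by period number:
Algorithms=period 1: (2,3,4,5) (2,3,5,4) (2,4,3,5) (2,4,5,3) (2,5,3,4) (2,5,4,3) — 6.
Algorithms=period 2: (1,3,4,5) (1,3,5,4) (1,4,3,5) (1,4,5,3) (1,5,3,4) (1,5,4,3) — 6.
Summing: 6 + 6 = 12.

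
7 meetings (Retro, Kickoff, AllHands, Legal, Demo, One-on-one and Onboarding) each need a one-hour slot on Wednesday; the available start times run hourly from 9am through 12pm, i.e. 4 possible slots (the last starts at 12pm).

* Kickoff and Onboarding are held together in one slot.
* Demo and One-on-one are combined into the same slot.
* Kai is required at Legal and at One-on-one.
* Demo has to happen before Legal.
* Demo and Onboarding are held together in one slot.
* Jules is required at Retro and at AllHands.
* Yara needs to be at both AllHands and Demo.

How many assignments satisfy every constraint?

54

Splitting on Retro: it can be 9am (15), 10am (14), 11am (13), 12pm (12). Listing each branch's schedules as (Kickoff, AllHands, Legal, Demo, One-on-one, Onboarding):
Retro=9am: (9am,10am,10am,9am,9am,9am) (9am,10am,11am,9am,9am,9am) (9am,10am,12pm,9am,9am,9am) (9am,11am,10am,9am,9am,9am) (9am,11am,11am,9am,9am,9am) (9am,11am,12pm,9am,9am,9am) (9am,12pm,10am,9am,9am,9am) (9am,12pm,11am,9am,9am,9am) (9am,12pm,12pm,9am,9am,9am) (10am,11am,11am,10am,10am,10am) (10am,11am,12pm,10am,10am,10am) (10am,12pm,11am,10am,10am,10am) (10am,12pm,12pm,10am,10am,10am) (11am,10am,12pm,11am,11am,11am) (11am,12pm,12pm,11am,11am,11am) — 15.
Retro=10am: (9am,11am,10am,9am,9am,9am) (9am,11am,11am,9am,9am,9am) (9am,11am,12pm,9am,9am,9am) (9am,12pm,10am,9am,9am,9am) (9am,12pm,11am,9am,9am,9am) (9am,12pm,12pm,9am,9am,9am) (10am,9am,11am,10am,10am,10am) (10am,9am,12pm,10am,10am,10am) (10am,11am,11am,10am,10am,10am) (10am,11am,12pm,10am,10am,10am) (10am,12pm,11am,10am,10am,10am) (10am,12pm,12pm,10am,10am,10am) (11am,9am,12pm,11am,11am,11am) (11am,12pm,12pm,11am,11am,11am) — 14.
Retro=11am: (9am,10am,10am,9am,9am,9am) (9am,10am,11am,9am,9am,9am) (9am,10am,12pm,9am,9am,9am) (9am,12pm,10am,9am,9am,9am) (9am,12pm,11am,9am,9am,9am) (9am,12pm,12pm,9am,9am,9am) (10am,9am,11am,10am,10am,10am) (10am,9am,12pm,10am,10am,10am) (10am,12pm,11am,10am,10am,10am) (10am,12pm,12pm,10am,10am,10am) (11am,9am,12pm,11am,11am,11am) (11am,10am,12pm,11am,11am,11am) (11am,12pm,12pm,11am,11am,11am) — 13.
Retro=12pm: (9am,10am,10am,9am,9am,9am) (9am,10am,11am,9am,9am,9am) (9am,10am,12pm,9am,9am,9am) (9am,11am,10am,9am,9am,9am) (9am,11am,11am,9am,9am,9am) (9am,11am,12pm,9am,9am,9am) (10am,9am,11am,10am,10am,10am) (10am,9am,12pm,10am,10am,10am) (10am,11am,11am,10am,10am,10am) (10am,11am,12pm,10am,10am,10am) (11am,9am,12pm,11am,11am,11am) (11am,10am,12pm,11am,11am,11am) — 12.
Summing: 15 + 14 + 13 + 12 = 54.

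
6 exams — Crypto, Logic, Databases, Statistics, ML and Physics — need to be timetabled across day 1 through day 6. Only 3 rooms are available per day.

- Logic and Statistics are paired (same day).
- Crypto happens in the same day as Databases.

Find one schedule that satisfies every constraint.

Physics in day 2; Statistics in day 2; Logic in day 2; ML in day 1; Databases in day 1; Crypto in day 1

Checking: Crypto = Databases = day 1; Logic = Statistics = day 2; max 3 per day (cap 3).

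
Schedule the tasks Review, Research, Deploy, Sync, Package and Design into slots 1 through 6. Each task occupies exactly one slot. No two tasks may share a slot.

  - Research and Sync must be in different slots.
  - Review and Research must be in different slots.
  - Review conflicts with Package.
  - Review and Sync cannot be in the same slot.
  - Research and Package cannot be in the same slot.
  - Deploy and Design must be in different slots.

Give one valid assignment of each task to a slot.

Research=2; Review=1; Design=6; Sync=4; Package=5; Deploy=3

Checking: Research(2) != Sync(4); Research(2) != Package(5); Deploy(3) != Design(6); Review(1) != Sync(4); Review(1) != Package(5); Review(1) != Research(2); max 1 per slot (cap 1).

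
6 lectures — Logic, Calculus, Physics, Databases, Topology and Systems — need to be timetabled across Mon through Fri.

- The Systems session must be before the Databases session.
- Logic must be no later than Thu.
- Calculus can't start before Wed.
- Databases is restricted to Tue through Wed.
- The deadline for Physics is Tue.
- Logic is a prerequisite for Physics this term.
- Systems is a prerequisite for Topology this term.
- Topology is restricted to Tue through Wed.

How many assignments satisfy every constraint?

Splitting on Calculus: it can be Wed (5), Thu (5), Fri (5). Listing each branch's schedules as (Logic, Physics, Databases, Topology, Systems):
Calculus=Wed: (Mon,Tue,Tue,Tue,Mon) (Mon,Tue,Tue,Wed,Mon) (Mon,Tue,Wed,Tue,Mon) (Mon,Tue,Wed,Wed,Mon) (Mon,Tue,Wed,Wed,Tue) — 5.
Calculus=Thu: (Mon,Tue,Tue,Tue,Mon) (Mon,Tue,Tue,Wed,Mon) (Mon,Tue,Wed,Tue,Mon) (Mon,Tue,Wed,Wed,Mon) (Mon,Tue,Wed,Wed,Tue) — 5.
Calculus=Fri: (Mon,Tue,Tue,Tue,Mon) (Mon,Tue,Tue,Wed,Mon) (Mon,Tue,Wed,Tue,Mon) (Mon,Tue,Wed,Wed,Mon) (Mon,Tue,Wed,Wed,Tue) — 5.
Summing: 5 + 5 + 5 = 15.

15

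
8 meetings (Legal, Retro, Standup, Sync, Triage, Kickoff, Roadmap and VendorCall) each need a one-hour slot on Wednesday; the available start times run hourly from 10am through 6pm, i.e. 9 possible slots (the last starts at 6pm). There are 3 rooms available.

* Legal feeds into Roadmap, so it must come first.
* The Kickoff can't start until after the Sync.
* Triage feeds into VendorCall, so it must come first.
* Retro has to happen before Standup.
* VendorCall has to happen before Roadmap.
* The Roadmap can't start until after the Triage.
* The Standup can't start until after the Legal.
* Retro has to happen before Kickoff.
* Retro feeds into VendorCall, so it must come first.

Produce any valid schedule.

Retro in 10am; Kickoff in 12pm; VendorCall in 11am; Standup in 11am; Roadmap in 12pm; Triage in 10am; Sync in 11am; Legal in 10am

Checking: Sync(11am) before Kickoff(12pm); Triage(10am) before Roadmap(12pm); Legal(10am) before Roadmap(12pm); Retro(10am) before Standup(11am); Retro(10am) before VendorCall(11am); Retro(10am) before Kickoff(12pm); VendorCall(11am) before Roadmap(12pm); Legal(10am) before Standup(11am); Triage(10am) before VendorCall(11am); max 3 per slot (cap 3).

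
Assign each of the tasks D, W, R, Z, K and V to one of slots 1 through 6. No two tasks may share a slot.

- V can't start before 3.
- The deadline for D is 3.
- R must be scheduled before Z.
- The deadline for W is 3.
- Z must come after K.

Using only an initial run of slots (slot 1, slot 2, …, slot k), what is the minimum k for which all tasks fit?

6

The precedence chain requires at least 2 distinct slots.
With at most 1 per slot and 6 tasks, at least 6 slots are needed.
V can't be placed before 3, so the schedule must run through at least slot 3.
6 works (last occupied slot: 6): for example D in 1, R in 4, W in 2, Z in 6, V in 3, K in 5.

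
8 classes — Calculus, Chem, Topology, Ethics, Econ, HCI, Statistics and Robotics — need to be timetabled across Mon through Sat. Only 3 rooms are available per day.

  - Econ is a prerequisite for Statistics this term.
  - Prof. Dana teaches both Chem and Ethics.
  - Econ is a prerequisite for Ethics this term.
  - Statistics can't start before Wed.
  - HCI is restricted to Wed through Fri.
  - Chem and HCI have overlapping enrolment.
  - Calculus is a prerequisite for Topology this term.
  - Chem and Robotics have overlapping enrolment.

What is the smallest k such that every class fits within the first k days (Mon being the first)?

The precedence chain requires at least 2 distinct days.
With at most 3 per day and 8 classes, at least 3 days are needed.
HCI can't be placed before Wed — that is day 3 counting from Mon — so the schedule must run through at least 3 days.
3 works (last occupied day: Wed): for example Chem -> Mon, Econ -> Mon, Calculus -> Mon, Robotics -> Tue, Ethics -> Tue, Topology -> Tue, HCI -> Wed, Statistics -> Wed.

3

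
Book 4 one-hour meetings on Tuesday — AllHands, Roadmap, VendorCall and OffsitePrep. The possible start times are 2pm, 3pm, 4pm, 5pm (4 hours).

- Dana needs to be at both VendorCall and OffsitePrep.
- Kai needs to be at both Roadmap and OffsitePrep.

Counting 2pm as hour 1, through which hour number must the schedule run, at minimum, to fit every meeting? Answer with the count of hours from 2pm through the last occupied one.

Could 1 hour be enough, i.e. nothing placed later than 2pm? No: OffsitePrep can't share with Roadmap (2pm) → nothing is left.
So 1 hour is not enough.
2 works (last occupied hour: 3pm): for example AllHands=2pm; Roadmap=2pm; VendorCall=2pm; OffsitePrep=3pm.

2 hours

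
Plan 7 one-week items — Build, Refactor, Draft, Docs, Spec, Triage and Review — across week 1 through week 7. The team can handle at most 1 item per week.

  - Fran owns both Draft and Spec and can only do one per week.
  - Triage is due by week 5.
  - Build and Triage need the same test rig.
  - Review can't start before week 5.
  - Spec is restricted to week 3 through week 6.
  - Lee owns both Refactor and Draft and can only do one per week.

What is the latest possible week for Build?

week 7

Build at week 7 is achievable: Spec=week 3; Docs=week 6; Review=week 5; Draft=week 4; Triage=week 1; Build=week 7; Refactor=week 2.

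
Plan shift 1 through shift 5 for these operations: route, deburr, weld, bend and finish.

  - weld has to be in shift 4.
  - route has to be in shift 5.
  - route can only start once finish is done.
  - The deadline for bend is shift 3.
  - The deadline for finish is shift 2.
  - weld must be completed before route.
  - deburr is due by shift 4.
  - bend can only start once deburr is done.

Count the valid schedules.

6

Splitting on deburr: it can be shift 1 (4), shift 2 (2). Listing each branch's schedules as (route, weld, bend, finish) by shift number:
deburr=shift 1: (5,4,2,1) (5,4,2,2) (5,4,3,1) (5,4,3,2) — 4.
deburr=shift 2: (5,4,3,1) (5,4,3,2) — 2.
Summing: 4 + 2 = 6.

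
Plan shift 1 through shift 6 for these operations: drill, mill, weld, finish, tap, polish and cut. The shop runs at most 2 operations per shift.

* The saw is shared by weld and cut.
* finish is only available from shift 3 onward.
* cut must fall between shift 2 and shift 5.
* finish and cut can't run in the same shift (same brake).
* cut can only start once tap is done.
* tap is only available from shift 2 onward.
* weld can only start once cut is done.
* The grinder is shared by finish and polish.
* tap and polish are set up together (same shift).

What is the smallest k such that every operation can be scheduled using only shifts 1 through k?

4

The precedence chain requires at least 3 distinct shifts.
With at most 2 per shift and 7 operations, at least 4 shifts are needed.
Propagating the time windows through the other constraints, weld can't land before shift 4, so the schedule must run through at least shift 4.
4 works (last occupied shift: shift 4): for example weld=shift 4, drill=shift 1, finish=shift 4, mill=shift 1, cut=shift 3, tap=shift 2, polish=shift 2.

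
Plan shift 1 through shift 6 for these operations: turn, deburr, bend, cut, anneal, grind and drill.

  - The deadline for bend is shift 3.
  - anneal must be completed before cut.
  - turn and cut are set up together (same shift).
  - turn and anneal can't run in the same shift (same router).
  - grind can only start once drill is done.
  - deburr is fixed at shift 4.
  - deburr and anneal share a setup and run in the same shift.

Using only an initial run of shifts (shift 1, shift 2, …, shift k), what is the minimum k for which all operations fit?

The precedence chain requires at least 2 distinct shifts.
Propagating the time windows through the other constraints, turn can't land before shift 5, so the schedule must run through at least shift 5.
5 works (last occupied shift: shift 5): for example drill -> shift 1, anneal -> shift 4, cut -> shift 5, bend -> shift 1, grind -> shift 2, turn -> shift 5, deburr -> shift 4.

5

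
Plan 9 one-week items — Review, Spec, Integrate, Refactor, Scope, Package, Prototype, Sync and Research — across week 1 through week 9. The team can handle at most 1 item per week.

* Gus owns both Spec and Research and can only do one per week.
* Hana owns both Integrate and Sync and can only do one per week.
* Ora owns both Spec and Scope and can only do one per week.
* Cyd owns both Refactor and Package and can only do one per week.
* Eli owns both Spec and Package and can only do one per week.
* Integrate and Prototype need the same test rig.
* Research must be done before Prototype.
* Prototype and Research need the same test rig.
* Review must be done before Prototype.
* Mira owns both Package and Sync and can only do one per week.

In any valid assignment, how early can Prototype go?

Precedence pushes Prototype to at least week 2.
Prototype at week 3 is achievable: Scope in week 7; Review in week 1; Research in week 2; Prototype in week 3; Integrate in week 5; Spec in week 4; Sync in week 9; Refactor in week 6; Package in week 8.
Nothing earlier works — the conflict and capacity constraints rule out every week before week 3.

week 3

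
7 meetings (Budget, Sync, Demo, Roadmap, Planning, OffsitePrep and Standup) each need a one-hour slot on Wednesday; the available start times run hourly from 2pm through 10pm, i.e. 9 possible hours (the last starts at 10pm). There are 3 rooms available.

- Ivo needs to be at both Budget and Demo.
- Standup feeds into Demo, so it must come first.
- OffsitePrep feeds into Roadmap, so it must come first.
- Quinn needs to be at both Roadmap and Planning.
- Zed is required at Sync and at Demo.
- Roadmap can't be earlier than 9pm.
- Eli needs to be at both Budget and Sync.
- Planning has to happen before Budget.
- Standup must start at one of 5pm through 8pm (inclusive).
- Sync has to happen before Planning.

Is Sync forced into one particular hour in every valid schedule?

No

Sync can be 2pm (e.g. Budget=4pm, Planning=3pm, Roadmap=9pm, Standup=5pm, Sync=2pm, Demo=6pm, OffsitePrep=2pm) or 3pm (e.g. Roadmap -> 9pm; Budget -> 5pm; Standup -> 5pm; Planning -> 4pm; Sync -> 3pm; OffsitePrep -> 2pm; Demo -> 6pm).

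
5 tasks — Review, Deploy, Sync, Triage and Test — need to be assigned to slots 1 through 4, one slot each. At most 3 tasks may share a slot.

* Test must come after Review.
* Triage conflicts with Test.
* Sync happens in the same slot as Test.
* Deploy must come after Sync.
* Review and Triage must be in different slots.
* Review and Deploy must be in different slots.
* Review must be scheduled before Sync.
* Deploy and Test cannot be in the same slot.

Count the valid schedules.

8

Splitting on Review: it can be 1 (6), 2 (2). Listing each branch's schedules as (Deploy, Sync, Triage, Test):
Review=1: (3,2,3,2) (3,2,4,2) (4,2,3,2) (4,2,4,2) (4,3,2,3) (4,3,4,3) — 6.
Review=2: (4,3,1,3) (4,3,4,3) — 2.
Summing: 6 + 2 = 8.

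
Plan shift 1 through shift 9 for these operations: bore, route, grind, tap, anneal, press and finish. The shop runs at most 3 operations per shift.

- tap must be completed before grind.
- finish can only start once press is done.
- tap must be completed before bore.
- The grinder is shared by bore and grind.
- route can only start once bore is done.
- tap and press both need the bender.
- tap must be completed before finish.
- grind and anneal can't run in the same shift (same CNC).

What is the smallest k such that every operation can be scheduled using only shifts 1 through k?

3 shifts

The precedence chain requires at least 3 distinct shifts.
With at most 3 per shift and 7 operations, at least 3 shifts are needed.
3 works (last occupied shift: shift 3): for example bore=shift 2; route=shift 3; anneal=shift 1; press=shift 2; grind=shift 3; finish=shift 3; tap=shift 1.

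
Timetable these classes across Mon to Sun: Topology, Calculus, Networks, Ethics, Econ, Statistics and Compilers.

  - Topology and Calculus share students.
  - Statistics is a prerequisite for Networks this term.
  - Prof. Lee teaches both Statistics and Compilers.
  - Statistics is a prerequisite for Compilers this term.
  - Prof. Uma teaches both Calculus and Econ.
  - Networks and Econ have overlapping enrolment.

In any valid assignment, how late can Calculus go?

Calculus at Sun is achievable: Topology -> Mon; Ethics -> Mon; Networks -> Tue; Calculus -> Sun; Econ -> Mon; Compilers -> Tue; Statistics -> Mon.

Sun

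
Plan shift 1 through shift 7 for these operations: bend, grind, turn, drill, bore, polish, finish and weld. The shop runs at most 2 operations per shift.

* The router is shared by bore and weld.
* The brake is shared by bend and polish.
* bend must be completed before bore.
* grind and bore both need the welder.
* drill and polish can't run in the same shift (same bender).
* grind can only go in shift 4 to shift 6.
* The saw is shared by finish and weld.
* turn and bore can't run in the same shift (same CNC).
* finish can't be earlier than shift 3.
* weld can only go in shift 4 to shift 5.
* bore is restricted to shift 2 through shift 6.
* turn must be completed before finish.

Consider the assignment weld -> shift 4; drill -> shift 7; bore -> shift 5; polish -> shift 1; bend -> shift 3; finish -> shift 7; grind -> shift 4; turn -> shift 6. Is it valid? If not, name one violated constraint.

finish can't be earlier than shift 3 — holds.
The brake is shared by bend and polish — holds.
grind can only go in shift 4 to shift 6 — holds.
The saw is shared by finish and weld — holds.
drill and polish can't run in the same shift (same bender) — holds.
The router is shared by bore and weld — holds.
The shop runs at most 2 operations per shift — holds.
turn and bore can't run in the same shift (same CNC) — holds.
bend must be completed before bore — holds.
bore is restricted to shift 2 through shift 6 — holds.
turn must be completed before finish — holds.
grind and bore both need the welder — holds.
weld can only go in shift 4 to shift 5 — holds.

Valid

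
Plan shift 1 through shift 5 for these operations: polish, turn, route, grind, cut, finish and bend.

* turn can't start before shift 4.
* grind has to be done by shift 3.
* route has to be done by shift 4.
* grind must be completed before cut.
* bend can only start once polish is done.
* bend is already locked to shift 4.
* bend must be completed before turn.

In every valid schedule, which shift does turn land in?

Turn is available from shift 4; precedence pushes turn to at least shift 5.
So turn is pinned to shift 5.

shift 5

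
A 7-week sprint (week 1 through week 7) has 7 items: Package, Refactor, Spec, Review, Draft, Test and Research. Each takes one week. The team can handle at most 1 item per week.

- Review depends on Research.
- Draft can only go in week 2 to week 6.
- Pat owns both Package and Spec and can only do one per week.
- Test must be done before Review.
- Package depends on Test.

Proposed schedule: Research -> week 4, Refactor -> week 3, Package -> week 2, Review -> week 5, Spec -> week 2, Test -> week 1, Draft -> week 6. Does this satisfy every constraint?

Draft can only go in week 2 to week 6 — holds.
Review depends on Research — holds.
Test must be done before Review — holds.
Package depends on Test — holds.
The team can handle at most 1 item per week — violated.
Pat owns both Package and Spec and can only do one per week — violated.

Invalid. Pat owns both Package and Spec and can only do one per week.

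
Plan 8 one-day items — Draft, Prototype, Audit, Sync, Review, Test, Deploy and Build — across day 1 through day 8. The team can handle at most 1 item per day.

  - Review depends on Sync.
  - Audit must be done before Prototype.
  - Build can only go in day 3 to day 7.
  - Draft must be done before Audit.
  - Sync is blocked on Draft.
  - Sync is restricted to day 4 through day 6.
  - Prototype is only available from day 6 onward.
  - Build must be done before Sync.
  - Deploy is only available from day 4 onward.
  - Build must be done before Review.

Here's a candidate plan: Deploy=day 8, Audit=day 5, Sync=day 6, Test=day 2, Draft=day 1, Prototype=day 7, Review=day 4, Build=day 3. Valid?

No. Review depends on Sync is not satisfied.

Build must be done before Sync — holds.
The team can handle at most 1 item per day — holds.
Audit must be done before Prototype — holds.
Deploy is only available from day 4 onward — holds.
Draft must be done before Audit — holds.
Build must be done before Review — holds.
Build can only go in day 3 to day 7 — holds.
Review depends on Sync — violated.
Sync is blocked on Draft — holds.
Sync is restricted to day 4 through day 6 — holds.
Prototype is only available from day 6 onward — holds.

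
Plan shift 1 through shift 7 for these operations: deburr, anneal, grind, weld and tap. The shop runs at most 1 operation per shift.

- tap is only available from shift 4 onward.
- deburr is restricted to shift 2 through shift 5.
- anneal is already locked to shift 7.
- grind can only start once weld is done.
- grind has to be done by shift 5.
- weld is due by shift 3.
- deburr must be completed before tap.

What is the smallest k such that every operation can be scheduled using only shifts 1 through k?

7 shifts

The precedence chain requires at least 2 distinct shifts.
With at most 1 per shift and 5 operations, at least 5 shifts are needed.
anneal can't be placed before shift 7, so the schedule must run through at least shift 7.
7 works (last occupied shift: shift 7): for example tap -> shift 4, deburr -> shift 2, weld -> shift 1, grind -> shift 3, anneal -> shift 7.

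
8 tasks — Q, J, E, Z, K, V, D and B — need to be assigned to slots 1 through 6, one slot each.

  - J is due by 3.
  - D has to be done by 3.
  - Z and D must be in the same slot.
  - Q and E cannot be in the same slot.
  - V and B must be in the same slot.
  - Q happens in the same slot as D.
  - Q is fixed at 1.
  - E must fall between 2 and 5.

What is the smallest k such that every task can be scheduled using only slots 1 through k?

2 slots

E can't be placed before 2, so the schedule must run through at least slot 2.
2 works (last occupied slot: 2): for example Z in 1, D in 1, V in 1, B in 1, E in 2, Q in 1, K in 1, J in 1.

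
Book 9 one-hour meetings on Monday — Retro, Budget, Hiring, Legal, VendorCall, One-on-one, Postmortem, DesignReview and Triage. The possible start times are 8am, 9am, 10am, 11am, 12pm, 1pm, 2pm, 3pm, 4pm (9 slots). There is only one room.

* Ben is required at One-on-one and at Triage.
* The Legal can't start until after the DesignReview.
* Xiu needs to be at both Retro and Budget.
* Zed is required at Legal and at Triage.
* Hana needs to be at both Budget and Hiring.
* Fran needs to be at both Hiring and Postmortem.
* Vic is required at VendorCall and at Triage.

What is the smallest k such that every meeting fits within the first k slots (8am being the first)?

9 slots

The precedence chain requires at least 2 distinct slots.
With at most 1 per slot and 9 meetings, at least 9 slots are needed.
9 works (last occupied slot: 4pm): for example One-on-one=2pm; Postmortem=3pm; Budget=11am; Legal=9am; DesignReview=8am; VendorCall=1pm; Hiring=12pm; Retro=10am; Triage=4pm.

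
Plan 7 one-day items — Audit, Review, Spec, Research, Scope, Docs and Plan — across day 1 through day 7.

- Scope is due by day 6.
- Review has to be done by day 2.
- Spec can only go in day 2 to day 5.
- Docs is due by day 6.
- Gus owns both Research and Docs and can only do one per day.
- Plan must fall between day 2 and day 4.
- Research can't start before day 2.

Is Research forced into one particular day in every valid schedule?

Research can be day 2 (e.g. Audit -> day 1, Review -> day 1, Scope -> day 1, Spec -> day 2, Docs -> day 1, Plan -> day 2, Research -> day 2) or day 3 (e.g. Spec -> day 2, Audit -> day 1, Docs -> day 1, Research -> day 3, Scope -> day 1, Plan -> day 2, Review -> day 1).

No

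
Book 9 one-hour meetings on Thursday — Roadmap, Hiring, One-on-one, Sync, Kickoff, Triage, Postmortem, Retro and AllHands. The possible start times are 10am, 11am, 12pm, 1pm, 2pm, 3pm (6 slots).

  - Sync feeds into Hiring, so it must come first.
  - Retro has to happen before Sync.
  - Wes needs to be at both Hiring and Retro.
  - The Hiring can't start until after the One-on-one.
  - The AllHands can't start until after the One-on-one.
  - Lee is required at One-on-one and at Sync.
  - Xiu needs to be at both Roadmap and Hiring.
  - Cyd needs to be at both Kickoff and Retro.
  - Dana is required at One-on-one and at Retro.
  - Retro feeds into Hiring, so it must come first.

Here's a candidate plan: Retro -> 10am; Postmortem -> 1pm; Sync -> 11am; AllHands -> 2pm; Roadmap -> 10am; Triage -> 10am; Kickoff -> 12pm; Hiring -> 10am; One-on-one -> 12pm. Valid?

Sync feeds into Hiring, so it must come first — violated.
Retro feeds into Hiring, so it must come first — violated.
Wes needs to be at both Hiring and Retro — violated.
The Hiring can't start until after the One-on-one — violated.
Xiu needs to be at both Roadmap and Hiring — violated.
Retro has to happen before Sync — holds.
The AllHands can't start until after the One-on-one — holds.
Cyd needs to be at both Kickoff and Retro — holds.
Lee is required at One-on-one and at Sync — holds.
Dana is required at One-on-one and at Retro — holds.

No — it violates: Xiu needs to be at both Roadmap and Hiring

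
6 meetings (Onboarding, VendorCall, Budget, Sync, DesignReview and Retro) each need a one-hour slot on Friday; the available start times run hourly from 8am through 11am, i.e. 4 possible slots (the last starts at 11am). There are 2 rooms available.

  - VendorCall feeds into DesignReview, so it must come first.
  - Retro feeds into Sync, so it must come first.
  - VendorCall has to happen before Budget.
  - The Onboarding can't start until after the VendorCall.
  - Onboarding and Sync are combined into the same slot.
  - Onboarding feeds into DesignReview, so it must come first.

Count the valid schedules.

10

Splitting on Onboarding: it can be 9am (4), 10am (6). Listing each branch's schedules as (VendorCall, Budget, Sync, DesignReview, Retro):
Onboarding=9am: (8am,10am,9am,10am,8am) (8am,10am,9am,11am,8am) (8am,11am,9am,10am,8am) (8am,11am,9am,11am,8am) — 4.
Onboarding=10am: (8am,9am,10am,11am,8am) (8am,9am,10am,11am,9am) (8am,11am,10am,11am,8am) (8am,11am,10am,11am,9am) (9am,11am,10am,11am,8am) (9am,11am,10am,11am,9am) — 6.
Summing: 4 + 6 = 10.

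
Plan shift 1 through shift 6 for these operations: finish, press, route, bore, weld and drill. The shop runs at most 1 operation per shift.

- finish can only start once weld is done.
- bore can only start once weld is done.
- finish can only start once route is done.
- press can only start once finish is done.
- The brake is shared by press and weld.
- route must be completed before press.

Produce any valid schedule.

finish=shift 3; bore=shift 5; weld=shift 2; route=shift 1; drill=shift 6; press=shift 4

Checking: weld(shift 2) before finish(shift 3); route(shift 1) before press(shift 4); route(shift 1) before finish(shift 3); weld(shift 2) before bore(shift 5); finish(shift 3) before press(shift 4); press(shift 4) != weld(shift 2); max 1 per shift (cap 1).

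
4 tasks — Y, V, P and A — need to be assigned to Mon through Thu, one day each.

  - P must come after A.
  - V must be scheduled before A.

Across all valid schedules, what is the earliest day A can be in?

Precedence pushes A to at least Tue; downstream work caps A at Wed.
A at Tue is achievable: A -> Tue, V -> Mon, Y -> Mon, P -> Wed.

Tue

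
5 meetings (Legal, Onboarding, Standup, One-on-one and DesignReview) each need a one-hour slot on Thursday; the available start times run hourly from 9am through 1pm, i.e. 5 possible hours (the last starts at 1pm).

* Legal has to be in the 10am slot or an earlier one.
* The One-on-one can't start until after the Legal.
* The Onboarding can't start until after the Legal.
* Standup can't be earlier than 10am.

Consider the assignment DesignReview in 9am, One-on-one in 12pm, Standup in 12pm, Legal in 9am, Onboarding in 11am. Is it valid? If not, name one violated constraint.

Yes, all constraints hold

The One-on-one can't start until after the Legal — holds.
Standup can't be earlier than 10am — holds.
The Onboarding can't start until after the Legal — holds.
Legal has to be in the 10am slot or an earlier one — holds.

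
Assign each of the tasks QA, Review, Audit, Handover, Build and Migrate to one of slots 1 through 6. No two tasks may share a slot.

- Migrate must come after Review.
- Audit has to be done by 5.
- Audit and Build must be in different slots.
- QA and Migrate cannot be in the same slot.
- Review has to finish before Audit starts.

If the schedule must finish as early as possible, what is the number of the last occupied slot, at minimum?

slot 6

The precedence chain requires at least 2 distinct slots.
With at most 1 per slot and 6 tasks, at least 6 slots are needed.
6 works (last occupied slot: 6): for example Audit=2; Migrate=3; Handover=5; QA=4; Build=6; Review=1.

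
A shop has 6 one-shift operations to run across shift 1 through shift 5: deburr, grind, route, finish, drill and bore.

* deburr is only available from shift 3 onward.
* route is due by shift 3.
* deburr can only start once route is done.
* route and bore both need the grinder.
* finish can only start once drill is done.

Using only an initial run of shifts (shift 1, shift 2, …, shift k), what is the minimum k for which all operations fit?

The precedence chain requires at least 2 distinct shifts.
deburr can't be placed before shift 3, so the schedule must run through at least shift 3.
3 works (last occupied shift: shift 3): for example finish=shift 2; deburr=shift 3; drill=shift 1; grind=shift 1; bore=shift 2; route=shift 1.

3 shifts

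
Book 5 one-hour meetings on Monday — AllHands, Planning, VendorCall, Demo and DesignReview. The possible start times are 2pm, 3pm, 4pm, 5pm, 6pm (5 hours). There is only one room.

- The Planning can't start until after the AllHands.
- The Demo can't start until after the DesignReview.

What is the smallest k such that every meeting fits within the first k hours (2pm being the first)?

The precedence chain requires at least 2 distinct hours.
With at most 1 per hour and 5 meetings, at least 5 hours are needed.
5 works (last occupied hour: 6pm): for example VendorCall in 6pm, Planning in 3pm, AllHands in 2pm, Demo in 5pm, DesignReview in 4pm.

5 hours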